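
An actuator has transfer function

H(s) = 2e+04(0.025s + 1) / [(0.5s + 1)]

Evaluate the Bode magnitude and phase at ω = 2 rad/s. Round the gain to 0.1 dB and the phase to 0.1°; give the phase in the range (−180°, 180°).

83.0 dB, -42.1°

At ω = 2 rad/s:
zero (1 + j2·0.025) = 1 + j0.05 → |·| ≈ 1.0012, ∠ ≈ 2.86°
pole (1 + j2·0.5) = 1 + j1 → |·| ≈ 1.4142, ∠ ≈ 45.00°
|H| = 2e+04 · 1.0012 / (1.4142) ≈ 14159
Gain = 20 log₁₀(14159) ≈ 83.02 dB
∠H = (2.86°) − (45.00°) = -42.14°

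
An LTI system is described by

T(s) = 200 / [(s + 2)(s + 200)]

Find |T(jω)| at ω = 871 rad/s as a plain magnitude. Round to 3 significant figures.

At s = jω = j871:
pole (s+2): 2 + j871 → |·| = √(2²+871²) = √758645 ≈ 871, ∠ = arctan(871/2) ≈ 89.87°
pole (s+200): 200 + j871 → |·| = √(200²+871²) = √798641 ≈ 893.67, ∠ = arctan(871/200) ≈ 77.07°
|T| = 200 / 7.7839e+05 ≈ 0.00025694

0.000257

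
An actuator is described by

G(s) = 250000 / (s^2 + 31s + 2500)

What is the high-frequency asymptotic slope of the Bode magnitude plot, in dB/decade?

-40 dB/decade

Each pole contributes −20 dB/decade at high frequency; each zero contributes +20 dB/decade.
Net: 0 zero(s) − 2 pole(s) → -40 dB/decade.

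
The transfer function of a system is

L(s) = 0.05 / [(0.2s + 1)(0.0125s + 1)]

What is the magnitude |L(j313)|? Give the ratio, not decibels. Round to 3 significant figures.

0.000198

At ω = 313 rad/s:
pole (1 + j313·0.2) = 1 + j62.6 → |·| ≈ 62.608, ∠ ≈ 89.08°
pole (1 + j313·0.0125) = 1 + j3.9125 → |·| ≈ 4.0383, ∠ ≈ 75.66°
|L| = 0.05 · 1 / (62.608 · 4.0383) ≈ 0.00019776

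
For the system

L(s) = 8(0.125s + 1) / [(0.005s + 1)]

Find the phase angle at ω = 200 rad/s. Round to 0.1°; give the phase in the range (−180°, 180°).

42.7°

At ω = 200 rad/s:
zero (1 + j200·0.125) = 1 + j25 → |·| ≈ 25.02, ∠ ≈ 87.71°
pole (1 + j200·0.005) = 1 + j1 → |·| ≈ 1.4142, ∠ ≈ 45.00°
∠L = (87.71°) − (45.00°) = 42.71°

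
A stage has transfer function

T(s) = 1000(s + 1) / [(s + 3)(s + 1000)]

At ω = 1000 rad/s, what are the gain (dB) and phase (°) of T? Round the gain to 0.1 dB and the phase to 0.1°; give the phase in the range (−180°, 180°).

At s = jω = j1000:
zero (s+1): 1 + j1000 → |·| = √(1²+1000²) = √1000001 ≈ 1000, ∠ = arctan(1000/1) ≈ 89.94°
pole (s+3): 3 + j1000 → |·| = √(3²+1000²) = √1000009 ≈ 1000, ∠ = arctan(1000/3) ≈ 89.83°
pole (s+1000): 1000 + j1000 → |·| = √(1000²+1000²) = √2000000 ≈ 1414.2, ∠ = arctan(1000/1000) ≈ 45.00°
|T| = 1000 · 1000 / 1.4142e+06 ≈ 0.70711
Gain = 20 log₁₀(0.70711) ≈ -3.01 dB
∠T = 89.94° − 134.83° = -44.89°

-3.0 dB, -44.9°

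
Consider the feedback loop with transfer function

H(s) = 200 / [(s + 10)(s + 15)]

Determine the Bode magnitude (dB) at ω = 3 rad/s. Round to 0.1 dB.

At s = jω = j3:
pole (s+10): 10 + j3 → |·| = √(10²+3²) = √109 ≈ 10.44, ∠ = arctan(3/10) ≈ 16.70°
pole (s+15): 15 + j3 → |·| = √(15²+3²) = √234 ≈ 15.297, ∠ = arctan(3/15) ≈ 11.31°
|H| = 200 / 159.7 ≈ 1.2523
Gain = 20 log₁₀(1.2523) ≈ 1.95 dB

2.0 dB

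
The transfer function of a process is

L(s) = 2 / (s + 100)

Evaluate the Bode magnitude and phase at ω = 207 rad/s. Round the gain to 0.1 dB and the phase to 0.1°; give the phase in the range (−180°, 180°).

-41.2 dB, -64.2°

At s = jω = j207:
pole (s+100): 100 + j207 → |·| = √(100²+207²) = √52849 ≈ 229.89, ∠ = arctan(207/100) ≈ 64.22°
|L| = 2 / 229.89 ≈ 0.0086998
Gain = 20 log₁₀(0.0086998) ≈ -41.21 dB
∠L = 0.00° − 64.22° = -64.22°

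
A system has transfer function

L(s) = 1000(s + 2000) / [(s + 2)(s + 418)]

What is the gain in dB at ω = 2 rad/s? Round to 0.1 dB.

At s = jω = j2:
zero (s+2000): 2000 + j2 → |·| = √(2000²+2²) = √4000004 ≈ 2000, ∠ = arctan(2/2000) ≈ 0.06°
pole (s+2): 2 + j2 → |·| = √(2²+2²) = √8 ≈ 2.8284, ∠ = arctan(2/2) ≈ 45.00°
pole (s+418): 418 + j2 → |·| = √(418²+2²) = √174728 ≈ 418, ∠ = arctan(2/418) ≈ 0.27°
|L| = 1000 · 2000 / 1182.3 ≈ 1691.6
Gain = 20 log₁₀(1691.6) ≈ 64.57 dB

64.6 dB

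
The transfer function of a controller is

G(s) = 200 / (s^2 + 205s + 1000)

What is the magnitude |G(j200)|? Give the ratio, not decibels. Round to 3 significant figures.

Substitute s = j200:
Numerator: 200 = 200 + j0
Denominator: (j200)^2 + 205(j200) + 1000 = -39000 + j41000
|N| = √(200² + 0²) ≈ 200, ∠N ≈ 0.00°
|D| = √(39000² + 41000²) ≈ 56586, ∠D ≈ 133.57°
|G| = 200 / 56586 ≈ 0.0035344

0.00353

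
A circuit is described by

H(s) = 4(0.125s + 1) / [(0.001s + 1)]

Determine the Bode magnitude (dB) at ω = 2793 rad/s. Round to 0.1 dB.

53.5 dB

At ω = 2793 rad/s:
zero (1 + j2793·0.125) = 1 + j349.125 → |·| ≈ 349.13, ∠ ≈ 89.84°
pole (1 + j2793·0.001) = 1 + j2.793 → |·| ≈ 2.9666, ∠ ≈ 70.30°
|H| = 4 · 349.13 / (2.9666) ≈ 470.75
Gain = 20 log₁₀(470.75) ≈ 53.46 dB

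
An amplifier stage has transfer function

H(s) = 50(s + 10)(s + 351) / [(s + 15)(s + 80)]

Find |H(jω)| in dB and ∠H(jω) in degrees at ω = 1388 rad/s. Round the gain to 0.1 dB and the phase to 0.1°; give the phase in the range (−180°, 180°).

At s = jω = j1388:
zero (s+10): 10 + j1388 → |·| = √(10²+1388²) = √1926644 ≈ 1388, ∠ = arctan(1388/10) ≈ 89.59°
zero (s+351): 351 + j1388 → |·| = √(351²+1388²) = √2049745 ≈ 1431.7, ∠ = arctan(1388/351) ≈ 75.81°
pole (s+15): 15 + j1388 → |·| = √(15²+1388²) = √1926769 ≈ 1388.1, ∠ = arctan(1388/15) ≈ 89.38°
pole (s+80): 80 + j1388 → |·| = √(80²+1388²) = √1932944 ≈ 1390.3, ∠ = arctan(1388/80) ≈ 86.70°
|H| = 50 · 1.9872e+06 / 1.9299e+06 ≈ 51.485
Gain = 20 log₁₀(51.485) ≈ 34.23 dB
∠H = 165.40° − 176.08° = -10.68°

34.2 dB, -10.7°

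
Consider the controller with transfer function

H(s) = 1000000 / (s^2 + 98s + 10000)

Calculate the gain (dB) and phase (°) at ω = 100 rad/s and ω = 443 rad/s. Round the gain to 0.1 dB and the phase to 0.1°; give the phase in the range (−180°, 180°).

At s = jω = j100:
quadratic: (j100)² + 98·j100 + 10000 = 0 + j9800 → |·| ≈ 9800, ∠ ≈ 90.00°
|H| = 1000000 / 9800 ≈ 102.04
Gain = 20 log₁₀(102.04) ≈ 40.18 dB
∠H = 0.00° − 90.00° = -90.00°

At s = jω = j443:
quadratic: (j443)² + 98·j443 + 10000 = -186249 + j43414 → |·| ≈ 1.9124e+05, ∠ ≈ 166.88°
|H| = 1000000 / 1.9124e+05 ≈ 5.229
Gain = 20 log₁₀(5.229) ≈ 14.37 dB
∠H = 0.00° − 166.88° = -166.88°

ω = 100: 40.2 dB, -90.0°; ω = 443: 14.4 dB, -166.9°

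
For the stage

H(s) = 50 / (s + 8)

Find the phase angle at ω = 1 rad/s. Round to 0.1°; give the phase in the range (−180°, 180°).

-7.1°

At s = jω = j1:
pole (s+8): 8 + j1 → |·| = √(8²+1²) = √65 ≈ 8.0623, ∠ = arctan(1/8) ≈ 7.13°
∠H = 0.00° − 7.13° = -7.13°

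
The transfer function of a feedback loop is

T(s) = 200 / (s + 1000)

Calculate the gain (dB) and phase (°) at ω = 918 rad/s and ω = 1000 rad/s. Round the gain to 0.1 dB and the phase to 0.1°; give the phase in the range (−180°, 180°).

Substitute s = j918:
Numerator: 200 = 200 + j0
Denominator: (j918) + 1000 = 1000 + j918
|N| = √(200² + 0²) ≈ 200, ∠N ≈ 0.00°
|D| = √(1000² + 918²) ≈ 1357.5, ∠D ≈ 42.55°
|T| = 200 / 1357.5 ≈ 0.14733
Gain = 20 log₁₀(0.14733) ≈ -16.63 dB
∠T = 0.00° − 42.55° = -42.55°

Substitute s = j1000:
Numerator: 200 = 200 + j0
Denominator: (j1000) + 1000 = 1000 + j1000
|N| = √(200² + 0²) ≈ 200, ∠N ≈ 0.00°
|D| = √(1000² + 1000²) ≈ 1414.2, ∠D ≈ 45.00°
|T| = 200 / 1414.2 ≈ 0.14142
Gain = 20 log₁₀(0.14142) ≈ -16.99 dB
∠T = 0.00° − 45.00° = -45.00°

ω = 918: -16.6 dB, -42.6°; ω = 1000: -17.0 dB, -45.0°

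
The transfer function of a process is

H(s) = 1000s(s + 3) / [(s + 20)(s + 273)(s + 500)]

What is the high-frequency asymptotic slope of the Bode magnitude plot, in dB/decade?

Each pole contributes −20 dB/decade at high frequency; each zero contributes +20 dB/decade.
Net: 2 zero(s) − 3 pole(s) → -20 dB/decade.

-20 dB/decade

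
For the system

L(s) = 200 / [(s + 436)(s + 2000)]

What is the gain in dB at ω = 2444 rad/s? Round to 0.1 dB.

At s = jω = j2444:
pole (s+436): 436 + j2444 → |·| = √(436²+2444²) = √6163232 ≈ 2482.6, ∠ = arctan(2444/436) ≈ 79.89°
pole (s+2000): 2000 + j2444 → |·| = √(2000²+2444²) = √9973136 ≈ 3158, ∠ = arctan(2444/2000) ≈ 50.71°
|L| = 200 / 7.8401e+06 ≈ 2.551e-05
Gain = 20 log₁₀(2.551e-05) ≈ -91.87 dB

-91.9 dB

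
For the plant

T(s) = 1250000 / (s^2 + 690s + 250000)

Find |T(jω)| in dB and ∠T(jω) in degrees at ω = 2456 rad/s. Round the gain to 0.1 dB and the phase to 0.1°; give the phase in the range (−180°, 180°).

At s = jω = j2456:
quadratic: (j2456)² + 690·j2456 + 250000 = -5781936 + j1694640 → |·| ≈ 6.0252e+06, ∠ ≈ 163.66°
|T| = 1250000 / 6.0252e+06 ≈ 0.20746
Gain = 20 log₁₀(0.20746) ≈ -13.66 dB
∠T = 0.00° − 163.66° = -163.66°

-13.7 dB, -163.7°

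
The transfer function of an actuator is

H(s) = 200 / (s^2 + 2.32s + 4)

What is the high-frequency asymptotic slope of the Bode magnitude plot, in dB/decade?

Each pole contributes −20 dB/decade at high frequency; each zero contributes +20 dB/decade.
Net: 0 zero(s) − 2 pole(s) → -40 dB/decade.

-40 dB/decade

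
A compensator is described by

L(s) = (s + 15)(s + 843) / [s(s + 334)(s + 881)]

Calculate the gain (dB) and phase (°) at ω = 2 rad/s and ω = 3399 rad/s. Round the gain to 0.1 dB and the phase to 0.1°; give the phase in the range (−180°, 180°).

At s = jω = j2:
zero (s+15): 15 + j2 → |·| = √(15²+2²) = √229 ≈ 15.133, ∠ = arctan(2/15) ≈ 7.59°
zero (s+843): 843 + j2 → |·| = √(843²+2²) = √710653 ≈ 843, ∠ = arctan(2/843) ≈ 0.14°
pole (s+334): 334 + j2 → |·| = √(334²+2²) = √111560 ≈ 334.01, ∠ = arctan(2/334) ≈ 0.34°
pole (s+881): 881 + j2 → |·| = √(881²+2²) = √776165 ≈ 881, ∠ = arctan(2/881) ≈ 0.13°
pole at origin: |s| = 2, ∠ = 90.00° (in denominator)
|L| = 1 · 12757 / 5.8853e+05 ≈ 0.021676
Gain = 20 log₁₀(0.021676) ≈ -33.28 dB
∠L = 7.73° − 90.47° = -82.74°

At s = jω = j3399:
zero (s+15): 15 + j3399 → |·| = √(15²+3399²) = √11553426 ≈ 3399, ∠ = arctan(3399/15) ≈ 89.75°
zero (s+843): 843 + j3399 → |·| = √(843²+3399²) = √12263850 ≈ 3502, ∠ = arctan(3399/843) ≈ 76.07°
pole (s+334): 334 + j3399 → |·| = √(334²+3399²) = √11664757 ≈ 3415.4, ∠ = arctan(3399/334) ≈ 84.39°
pole (s+881): 881 + j3399 → |·| = √(881²+3399²) = √12329362 ≈ 3511.3, ∠ = arctan(3399/881) ≈ 75.47°
pole at origin: |s| = 3399, ∠ = 90.00° (in denominator)
|L| = 1 · 1.1903e+07 / 4.0762e+10 ≈ 0.00029201
Gain = 20 log₁₀(0.00029201) ≈ -70.69 dB
∠L = 165.82° − 249.86° = -84.04°

ω = 2: -33.3 dB, -82.7°; ω = 3399: -70.7 dB, -84.0°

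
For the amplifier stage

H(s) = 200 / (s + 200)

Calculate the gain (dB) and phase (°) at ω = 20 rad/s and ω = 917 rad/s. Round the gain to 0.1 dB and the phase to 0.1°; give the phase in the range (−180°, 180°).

Substitute s = j20:
Numerator: 200 = 200 + j0
Denominator: (j20) + 200 = 200 + j20
|N| = √(200² + 0²) ≈ 200, ∠N ≈ 0.00°
|D| = √(200² + 20²) ≈ 201, ∠D ≈ 5.71°
|H| = 200 / 201 ≈ 0.99502
Gain = 20 log₁₀(0.99502) ≈ -0.04 dB
∠H = 0.00° − 5.71° = -5.71°

Substitute s = j917:
Numerator: 200 = 200 + j0
Denominator: (j917) + 200 = 200 + j917
|N| = √(200² + 0²) ≈ 200, ∠N ≈ 0.00°
|D| = √(200² + 917²) ≈ 938.56, ∠D ≈ 77.70°
|H| = 200 / 938.56 ≈ 0.21309
Gain = 20 log₁₀(0.21309) ≈ -13.43 dB
∠H = 0.00° − 77.70° = -77.70°

ω = 20: -0.0 dB, -5.7°; ω = 917: -13.4 dB, -77.7°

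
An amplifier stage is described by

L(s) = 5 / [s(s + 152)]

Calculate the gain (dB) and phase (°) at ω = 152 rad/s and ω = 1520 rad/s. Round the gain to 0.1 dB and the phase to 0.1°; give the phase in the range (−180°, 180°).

ω = 152: -76.3 dB, -135.0°; ω = 1520: -113.3 dB, -174.3°

At s = jω = j152:
pole (s+152): 152 + j152 → |·| = √(152²+152²) = √46208 ≈ 214.96, ∠ = arctan(152/152) ≈ 45.00°
pole at origin: |s| = 152, ∠ = 90.00° (in denominator)
|L| = 5 / 32674 ≈ 0.00015303
Gain = 20 log₁₀(0.00015303) ≈ -76.30 dB
∠L = 0.00° − 135.00° = -135.00°

At s = jω = j1520:
pole (s+152): 152 + j1520 → |·| = √(152²+1520²) = √2333504 ≈ 1527.6, ∠ = arctan(1520/152) ≈ 84.29°
pole at origin: |s| = 1520, ∠ = 90.00° (in denominator)
|L| = 5 / 2.322e+06 ≈ 2.1533e-06
Gain = 20 log₁₀(2.1533e-06) ≈ -113.34 dB
∠L = 0.00° − 174.29° = -174.29°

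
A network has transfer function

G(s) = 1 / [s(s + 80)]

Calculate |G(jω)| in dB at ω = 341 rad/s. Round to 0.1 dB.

-101.5 dB

At s = jω = j341:
pole (s+80): 80 + j341 → |·| = √(80²+341²) = √122681 ≈ 350.26, ∠ = arctan(341/80) ≈ 76.80°
pole at origin: |s| = 341, ∠ = 90.00° (in denominator)
|G| = 1 / 1.1944e+05 ≈ 8.3724e-06
Gain = 20 log₁₀(8.3724e-06) ≈ -101.54 dB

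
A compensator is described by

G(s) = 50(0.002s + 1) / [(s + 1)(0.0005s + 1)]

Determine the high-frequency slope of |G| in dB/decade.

-20 dB/decade

Each pole contributes −20 dB/decade at high frequency; each zero contributes +20 dB/decade.
Net: 1 zero(s) − 2 pole(s) → -20 dB/decade.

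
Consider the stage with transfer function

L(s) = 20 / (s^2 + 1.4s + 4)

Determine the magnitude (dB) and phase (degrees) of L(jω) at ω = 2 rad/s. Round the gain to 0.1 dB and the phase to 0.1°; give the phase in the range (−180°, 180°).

At s = jω = j2:
quadratic: (j2)² + 1.4·j2 + 4 = 0 + j2.8 → |·| ≈ 2.8, ∠ ≈ 90.00°
|L| = 20 / 2.8 ≈ 7.1429
Gain = 20 log₁₀(7.1429) ≈ 17.08 dB
∠L = 0.00° − 90.00° = -90.00°

17.1 dB, -90.0°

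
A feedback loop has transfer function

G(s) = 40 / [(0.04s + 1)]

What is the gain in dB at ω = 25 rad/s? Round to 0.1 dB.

29.0 dB

At ω = 25 rad/s:
pole (1 + j25·0.04) = 1 + j1 → |·| ≈ 1.4142, ∠ ≈ 45.00°
|G| = 40 · 1 / (1.4142) ≈ 28.285
Gain = 20 log₁₀(28.285) ≈ 29.03 dB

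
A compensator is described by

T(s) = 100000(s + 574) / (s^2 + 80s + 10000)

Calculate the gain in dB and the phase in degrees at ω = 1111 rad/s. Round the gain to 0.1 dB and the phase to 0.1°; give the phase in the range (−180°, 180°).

At s = jω = j1111:
zero (s+574): 574 + j1111 → |·| = √(574²+1111²) = √1563797 ≈ 1250.5, ∠ = arctan(1111/574) ≈ 62.68°
quadratic: (j1111)² + 80·j1111 + 10000 = -1224321 + j88880 → |·| ≈ 1.2275e+06, ∠ ≈ 175.85°
|T| = 100000 · 1250.5 / 1.2275e+06 ≈ 101.87
Gain = 20 log₁₀(101.87) ≈ 40.16 dB
∠T = 62.68° − 175.85° = -113.17°

40.2 dB, -113.2°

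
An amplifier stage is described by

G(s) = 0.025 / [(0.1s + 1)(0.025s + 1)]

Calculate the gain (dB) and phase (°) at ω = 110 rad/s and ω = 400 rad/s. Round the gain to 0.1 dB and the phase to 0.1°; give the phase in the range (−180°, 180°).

ω = 110: -62.2 dB, -154.8°; ω = 400: -84.1 dB, -172.9°

At ω = 110 rad/s:
pole (1 + j110·0.1) = 1 + j11 → |·| ≈ 11.045, ∠ ≈ 84.81°
pole (1 + j110·0.025) = 1 + j2.75 → |·| ≈ 2.9262, ∠ ≈ 70.02°
|G| = 0.025 · 1 / (11.045 · 2.9262) ≈ 0.00077352
Gain = 20 log₁₀(0.00077352) ≈ -62.23 dB
∠G = (0°) − (84.81° + 70.02°) = -154.83°

At ω = 400 rad/s:
pole (1 + j400·0.1) = 1 + j40 → |·| ≈ 40.012, ∠ ≈ 88.57°
pole (1 + j400·0.025) = 1 + j10 → |·| ≈ 10.05, ∠ ≈ 84.29°
|G| = 0.025 · 1 / (40.012 · 10.05) ≈ 6.217e-05
Gain = 20 log₁₀(6.217e-05) ≈ -84.13 dB
∠G = (0°) − (88.57° + 84.29°) = -172.86°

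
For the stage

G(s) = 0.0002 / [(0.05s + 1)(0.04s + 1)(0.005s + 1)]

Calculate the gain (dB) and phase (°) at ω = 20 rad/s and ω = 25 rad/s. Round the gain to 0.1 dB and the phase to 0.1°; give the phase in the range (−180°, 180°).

At ω = 20 rad/s:
pole (1 + j20·0.05) = 1 + j1 → |·| ≈ 1.4142, ∠ ≈ 45.00°
pole (1 + j20·0.04) = 1 + j0.8 → |·| ≈ 1.2806, ∠ ≈ 38.66°
pole (1 + j20·0.005) = 1 + j0.1 → |·| ≈ 1.005, ∠ ≈ 5.71°
|G| = 0.0002 · 1 / (1.4142 · 1.2806 · 1.005) ≈ 0.00010989
Gain = 20 log₁₀(0.00010989) ≈ -79.18 dB
∠G = (0°) − (45.00° + 38.66° + 5.71°) = -89.37°

At ω = 25 rad/s:
pole (1 + j25·0.05) = 1 + j1.25 → |·| ≈ 1.6008, ∠ ≈ 51.34°
pole (1 + j25·0.04) = 1 + j1 → |·| ≈ 1.4142, ∠ ≈ 45.00°
pole (1 + j25·0.005) = 1 + j0.125 → |·| ≈ 1.0078, ∠ ≈ 7.13°
|G| = 0.0002 · 1 / (1.6008 · 1.4142 · 1.0078) ≈ 8.7661e-05
Gain = 20 log₁₀(8.7661e-05) ≈ -81.14 dB
∠G = (0°) − (51.34° + 45.00° + 7.13°) = -103.47°

ω = 20: -79.2 dB, -89.4°; ω = 25: -81.1 dB, -103.5°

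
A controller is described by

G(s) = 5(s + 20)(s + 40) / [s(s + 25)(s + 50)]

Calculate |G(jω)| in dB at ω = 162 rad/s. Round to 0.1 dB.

-30.4 dB

At s = jω = j162:
zero (s+20): 20 + j162 → |·| = √(20²+162²) = √26644 ≈ 163.23, ∠ = arctan(162/20) ≈ 82.96°
zero (s+40): 40 + j162 → |·| = √(40²+162²) = √27844 ≈ 166.87, ∠ = arctan(162/40) ≈ 76.13°
pole (s+25): 25 + j162 → |·| = √(25²+162²) = √26869 ≈ 163.92, ∠ = arctan(162/25) ≈ 81.23°
pole (s+50): 50 + j162 → |·| = √(50²+162²) = √28744 ≈ 169.54, ∠ = arctan(162/50) ≈ 72.85°
pole at origin: |s| = 162, ∠ = 90.00° (in denominator)
|G| = 5 · 27238 / 4.5021e+06 ≈ 0.03025
Gain = 20 log₁₀(0.03025) ≈ -30.39 dB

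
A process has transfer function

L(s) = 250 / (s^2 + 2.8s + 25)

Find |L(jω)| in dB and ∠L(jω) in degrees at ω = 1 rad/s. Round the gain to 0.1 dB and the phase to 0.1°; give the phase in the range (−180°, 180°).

At s = jω = j1:
quadratic: (j1)² + 2.8·j1 + 25 = 24 + j2.8 → |·| ≈ 24.163, ∠ ≈ 6.65°
|L| = 250 / 24.163 ≈ 10.346
Gain = 20 log₁₀(10.346) ≈ 20.30 dB
∠L = 0.00° − 6.65° = -6.65°

20.3 dB, -6.7°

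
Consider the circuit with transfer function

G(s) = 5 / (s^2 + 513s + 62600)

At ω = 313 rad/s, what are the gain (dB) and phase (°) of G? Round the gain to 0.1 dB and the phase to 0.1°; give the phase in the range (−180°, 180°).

-90.3 dB, -102.4°

Substitute s = j313:
Numerator: 5 = 5 + j0
Denominator: (j313)^2 + 513(j313) + 62600 = -35369 + j160569
|N| = √(5² + 0²) ≈ 5, ∠N ≈ 0.00°
|D| = √(35369² + 160569²) ≈ 1.6442e+05, ∠D ≈ 102.42°
|G| = 5 / 1.6442e+05 ≈ 3.041e-05
Gain = 20 log₁₀(3.041e-05) ≈ -90.34 dB
∠G = 0.00° − 102.42° = -102.42°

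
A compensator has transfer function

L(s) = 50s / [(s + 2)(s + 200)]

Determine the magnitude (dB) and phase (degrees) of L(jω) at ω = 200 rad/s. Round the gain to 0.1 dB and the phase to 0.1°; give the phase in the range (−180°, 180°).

At s = jω = j200:
zero at origin: s = j200 → |·| = 200, ∠ = 90.00°
pole (s+2): 2 + j200 → |·| = √(2²+200²) = √40004 ≈ 200.01, ∠ = arctan(200/2) ≈ 89.43°
pole (s+200): 200 + j200 → |·| = √(200²+200²) = √80000 ≈ 282.84, ∠ = arctan(200/200) ≈ 45.00°
|L| = 50 · 200 / 56571 ≈ 0.17677
Gain = 20 log₁₀(0.17677) ≈ -15.05 dB
∠L = 90.00° − 134.43° = -44.43°

-15.1 dB, -44.4°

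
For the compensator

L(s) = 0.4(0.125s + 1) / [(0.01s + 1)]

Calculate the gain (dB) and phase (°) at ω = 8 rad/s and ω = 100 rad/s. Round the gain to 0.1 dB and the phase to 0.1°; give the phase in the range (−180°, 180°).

At ω = 8 rad/s:
zero (1 + j8·0.125) = 1 + j1 → |·| ≈ 1.4142, ∠ ≈ 45.00°
pole (1 + j8·0.01) = 1 + j0.08 → |·| ≈ 1.0032, ∠ ≈ 4.57°
|L| = 0.4 · 1.4142 / (1.0032) ≈ 0.56388
Gain = 20 log₁₀(0.56388) ≈ -4.98 dB
∠L = (45.00°) − (4.57°) = 40.43°

At ω = 100 rad/s:
zero (1 + j100·0.125) = 1 + j12.5 → |·| ≈ 12.54, ∠ ≈ 85.43°
pole (1 + j100·0.01) = 1 + j1 → |·| ≈ 1.4142, ∠ ≈ 45.00°
|L| = 0.4 · 12.54 / (1.4142) ≈ 3.5469
Gain = 20 log₁₀(3.5469) ≈ 11.00 dB
∠L = (85.43°) − (45.00°) = 40.43°

ω = 8: -5.0 dB, 40.4°; ω = 100: 11.0 dB, 40.4°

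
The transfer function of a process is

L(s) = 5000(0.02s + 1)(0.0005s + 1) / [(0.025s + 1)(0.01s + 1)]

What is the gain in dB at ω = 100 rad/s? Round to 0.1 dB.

At ω = 100 rad/s:
zero (1 + j100·0.02) = 1 + j2 → |·| ≈ 2.2361, ∠ ≈ 63.43°
zero (1 + j100·0.0005) = 1 + j0.05 → |·| ≈ 1.0012, ∠ ≈ 2.86°
pole (1 + j100·0.025) = 1 + j2.5 → |·| ≈ 2.6926, ∠ ≈ 68.20°
pole (1 + j100·0.01) = 1 + j1 → |·| ≈ 1.4142, ∠ ≈ 45.00°
|L| = 5000 · 2.2361 · 1.0012 / (2.6926 · 1.4142) ≈ 2939.7
Gain = 20 log₁₀(2939.7) ≈ 69.37 dB

69.4 dB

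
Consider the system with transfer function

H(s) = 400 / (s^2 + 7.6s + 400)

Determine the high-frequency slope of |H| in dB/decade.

Each pole contributes −20 dB/decade at high frequency; each zero contributes +20 dB/decade.
Net: 0 zero(s) − 2 pole(s) → -40 dB/decade.

-40 dB/decade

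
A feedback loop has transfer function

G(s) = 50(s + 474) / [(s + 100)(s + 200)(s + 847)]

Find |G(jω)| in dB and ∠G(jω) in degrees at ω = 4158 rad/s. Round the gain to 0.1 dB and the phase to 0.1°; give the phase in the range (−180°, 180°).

At s = jω = j4158:
zero (s+474): 474 + j4158 → |·| = √(474²+4158²) = √17513640 ≈ 4184.9, ∠ = arctan(4158/474) ≈ 83.50°
pole (s+100): 100 + j4158 → |·| = √(100²+4158²) = √17298964 ≈ 4159.2, ∠ = arctan(4158/100) ≈ 88.62°
pole (s+200): 200 + j4158 → |·| = √(200²+4158²) = √17328964 ≈ 4162.8, ∠ = arctan(4158/200) ≈ 87.25°
pole (s+847): 847 + j4158 → |·| = √(847²+4158²) = √18006373 ≈ 4243.4, ∠ = arctan(4158/847) ≈ 78.49°
|G| = 50 · 4184.9 / 7.347e+10 ≈ 2.848e-06
Gain = 20 log₁₀(2.848e-06) ≈ -110.91 dB
∠G = 83.50° − 254.36° = -170.86°

-110.9 dB, -170.9°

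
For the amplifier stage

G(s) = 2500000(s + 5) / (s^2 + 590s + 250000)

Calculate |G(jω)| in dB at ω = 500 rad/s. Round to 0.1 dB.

At s = jω = j500:
zero (s+5): 5 + j500 → |·| = √(5²+500²) = √250025 ≈ 500.02, ∠ = arctan(500/5) ≈ 89.43°
quadratic: (j500)² + 590·j500 + 250000 = 0 + j295000 → |·| ≈ 2.95e+05, ∠ ≈ 90.00°
|G| = 2500000 · 500.02 / 2.95e+05 ≈ 4237.5
Gain = 20 log₁₀(4237.5) ≈ 72.54 dB

72.5 dB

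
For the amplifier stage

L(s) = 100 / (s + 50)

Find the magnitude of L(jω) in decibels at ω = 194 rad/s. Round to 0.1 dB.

At s = jω = j194:
pole (s+50): 50 + j194 → |·| = √(50²+194²) = √40136 ≈ 200.34, ∠ = arctan(194/50) ≈ 75.55°
|L| = 100 / 200.34 ≈ 0.49915
Gain = 20 log₁₀(0.49915) ≈ -6.04 dB

-6.0 dB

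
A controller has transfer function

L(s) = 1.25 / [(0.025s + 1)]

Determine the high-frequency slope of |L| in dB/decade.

Each pole contributes −20 dB/decade at high frequency; each zero contributes +20 dB/decade.
Net: 0 zero(s) − 1 pole(s) → -20 dB/decade.

-20 dB/decade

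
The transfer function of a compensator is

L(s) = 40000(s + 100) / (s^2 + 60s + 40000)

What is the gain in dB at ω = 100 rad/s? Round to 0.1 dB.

At s = jω = j100:
zero (s+100): 100 + j100 → |·| = √(100²+100²) = √20000 ≈ 141.42, ∠ = arctan(100/100) ≈ 45.00°
quadratic: (j100)² + 60·j100 + 40000 = 30000 + j6000 → |·| ≈ 30594, ∠ ≈ 11.31°
|L| = 40000 · 141.42 / 30594 ≈ 184.9
Gain = 20 log₁₀(184.9) ≈ 45.34 dB

45.3 dB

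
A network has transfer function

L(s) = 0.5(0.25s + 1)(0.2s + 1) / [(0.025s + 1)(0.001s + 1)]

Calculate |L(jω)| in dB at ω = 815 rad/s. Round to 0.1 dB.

56.0 dB

At ω = 815 rad/s:
zero (1 + j815·0.25) = 1 + j203.75 → |·| ≈ 203.75, ∠ ≈ 89.72°
zero (1 + j815·0.2) = 1 + j163 → |·| ≈ 163, ∠ ≈ 89.65°
pole (1 + j815·0.025) = 1 + j20.375 → |·| ≈ 20.4, ∠ ≈ 87.19°
pole (1 + j815·0.001) = 1 + j0.815 → |·| ≈ 1.29, ∠ ≈ 39.18°
|L| = 0.5 · 203.75 · 163 / (20.4 · 1.29) ≈ 631.01
Gain = 20 log₁₀(631.01) ≈ 56.00 dB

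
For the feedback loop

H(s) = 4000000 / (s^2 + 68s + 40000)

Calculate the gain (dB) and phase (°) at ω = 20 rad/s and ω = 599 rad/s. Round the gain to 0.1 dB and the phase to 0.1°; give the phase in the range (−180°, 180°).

ω = 20: 40.1 dB, -2.0°; ω = 599: 21.9 dB, -172.7°

At s = jω = j20:
quadratic: (j20)² + 68·j20 + 40000 = 39600 + j1360 → |·| ≈ 39623, ∠ ≈ 1.97°
|H| = 4000000 / 39623 ≈ 100.95
Gain = 20 log₁₀(100.95) ≈ 40.08 dB
∠H = 0.00° − 1.97° = -1.97°

At s = jω = j599:
quadratic: (j599)² + 68·j599 + 40000 = -318801 + j40732 → |·| ≈ 3.2139e+05, ∠ ≈ 172.72°
|H| = 4000000 / 3.2139e+05 ≈ 12.446
Gain = 20 log₁₀(12.446) ≈ 21.90 dB
∠H = 0.00° − 172.72° = -172.72°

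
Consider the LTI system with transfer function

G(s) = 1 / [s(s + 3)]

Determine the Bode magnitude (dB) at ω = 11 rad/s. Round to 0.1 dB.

-42.0 dB

At s = jω = j11:
pole (s+3): 3 + j11 → |·| = √(3²+11²) = √130 ≈ 11.402, ∠ = arctan(11/3) ≈ 74.74°
pole at origin: |s| = 11, ∠ = 90.00° (in denominator)
|G| = 1 / 125.42 ≈ 0.0079732
Gain = 20 log₁₀(0.0079732) ≈ -41.97 dB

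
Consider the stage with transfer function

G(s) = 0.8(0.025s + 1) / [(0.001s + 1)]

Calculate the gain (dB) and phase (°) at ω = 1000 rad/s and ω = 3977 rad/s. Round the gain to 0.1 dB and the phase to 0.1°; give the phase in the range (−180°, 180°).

ω = 1000: 23.0 dB, 42.7°; ω = 3977: 25.8 dB, 13.5°

At ω = 1000 rad/s:
zero (1 + j1000·0.025) = 1 + j25 → |·| ≈ 25.02, ∠ ≈ 87.71°
pole (1 + j1000·0.001) = 1 + j1 → |·| ≈ 1.4142, ∠ ≈ 45.00°
|G| = 0.8 · 25.02 / (1.4142) ≈ 14.154
Gain = 20 log₁₀(14.154) ≈ 23.02 dB
∠G = (87.71°) − (45.00°) = 42.71°

At ω = 3977 rad/s:
zero (1 + j3977·0.025) = 1 + j99.425 → |·| ≈ 99.43, ∠ ≈ 89.42°
pole (1 + j3977·0.001) = 1 + j3.977 → |·| ≈ 4.1008, ∠ ≈ 75.89°
|G| = 0.8 · 99.43 / (4.1008) ≈ 19.397
Gain = 20 log₁₀(19.397) ≈ 25.75 dB
∠G = (89.42°) − (75.89°) = 13.53°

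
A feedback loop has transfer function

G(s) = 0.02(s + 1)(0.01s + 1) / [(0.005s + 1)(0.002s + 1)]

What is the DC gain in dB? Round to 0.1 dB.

-34.0 dB

G(0) = 0.02 · 1 / 1 = 0.02
20 log₁₀(0.02) ≈ -33.98 dB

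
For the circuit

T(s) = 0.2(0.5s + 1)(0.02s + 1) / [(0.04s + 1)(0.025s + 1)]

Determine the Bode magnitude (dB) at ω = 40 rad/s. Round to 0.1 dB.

At ω = 40 rad/s:
zero (1 + j40·0.5) = 1 + j20 → |·| ≈ 20.025, ∠ ≈ 87.14°
zero (1 + j40·0.02) = 1 + j0.8 → |·| ≈ 1.2806, ∠ ≈ 38.66°
pole (1 + j40·0.04) = 1 + j1.6 → |·| ≈ 1.8868, ∠ ≈ 57.99°
pole (1 + j40·0.025) = 1 + j1 → |·| ≈ 1.4142, ∠ ≈ 45.00°
|T| = 0.2 · 20.025 · 1.2806 / (1.8868 · 1.4142) ≈ 1.9221
Gain = 20 log₁₀(1.9221) ≈ 5.68 dB

5.7 dB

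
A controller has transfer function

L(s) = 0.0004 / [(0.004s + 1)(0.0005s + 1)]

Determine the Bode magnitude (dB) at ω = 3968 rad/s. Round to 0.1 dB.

-98.9 dB

At ω = 3968 rad/s:
pole (1 + j3968·0.004) = 1 + j15.872 → |·| ≈ 15.903, ∠ ≈ 86.39°
pole (1 + j3968·0.0005) = 1 + j1.984 → |·| ≈ 2.2218, ∠ ≈ 63.25°
|L| = 0.0004 · 1 / (15.903 · 2.2218) ≈ 1.1321e-05
Gain = 20 log₁₀(1.1321e-05) ≈ -98.92 dB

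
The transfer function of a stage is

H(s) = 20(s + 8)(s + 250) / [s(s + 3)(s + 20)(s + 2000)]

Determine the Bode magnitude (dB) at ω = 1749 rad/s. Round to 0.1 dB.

-107.2 dB

At s = jω = j1749:
zero (s+8): 8 + j1749 → |·| = √(8²+1749²) = √3059065 ≈ 1749, ∠ = arctan(1749/8) ≈ 89.74°
zero (s+250): 250 + j1749 → |·| = √(250²+1749²) = √3121501 ≈ 1766.8, ∠ = arctan(1749/250) ≈ 81.87°
pole (s+3): 3 + j1749 → |·| = √(3²+1749²) = √3059010 ≈ 1749, ∠ = arctan(1749/3) ≈ 89.90°
pole (s+20): 20 + j1749 → |·| = √(20²+1749²) = √3059401 ≈ 1749.1, ∠ = arctan(1749/20) ≈ 89.34°
pole (s+2000): 2000 + j1749 → |·| = √(2000²+1749²) = √7059001 ≈ 2656.9, ∠ = arctan(1749/2000) ≈ 41.17°
pole at origin: |s| = 1749, ∠ = 90.00° (in denominator)
|H| = 20 · 3.0901e+06 / 1.4216e+13 ≈ 4.3474e-06
Gain = 20 log₁₀(4.3474e-06) ≈ -107.24 dB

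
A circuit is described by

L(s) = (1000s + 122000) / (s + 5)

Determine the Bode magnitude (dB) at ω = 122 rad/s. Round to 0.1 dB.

Substitute s = j122:
Numerator: 1000(j122) + 122000 = 122000 + j122000
Denominator: (j122) + 5 = 5 + j122
|N| = √(122000² + 122000²) ≈ 1.7253e+05, ∠N ≈ 45.00°
|D| = √(5² + 122²) ≈ 122.1, ∠D ≈ 87.65°
|L| = 1.7253e+05 / 122.1 ≈ 1413
Gain = 20 log₁₀(1413) ≈ 63.00 dB

63.0 dB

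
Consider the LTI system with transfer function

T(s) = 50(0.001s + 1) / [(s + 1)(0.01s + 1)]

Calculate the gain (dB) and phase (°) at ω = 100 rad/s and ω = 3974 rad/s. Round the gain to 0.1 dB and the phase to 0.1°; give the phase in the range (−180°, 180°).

ω = 100: -9.0 dB, -128.7°; ω = 3974: -57.7 dB, -102.7°

At ω = 100 rad/s:
zero (1 + j100·0.001) = 1 + j0.1 → |·| ≈ 1.005, ∠ ≈ 5.71°
pole (1 + j100·1) = 1 + j100 → |·| ≈ 100, ∠ ≈ 89.43°
pole (1 + j100·0.01) = 1 + j1 → |·| ≈ 1.4142, ∠ ≈ 45.00°
|T| = 50 · 1.005 / (100 · 1.4142) ≈ 0.35532
Gain = 20 log₁₀(0.35532) ≈ -8.99 dB
∠T = (5.71°) − (89.43° + 45.00°) = -128.72°

At ω = 3974 rad/s:
zero (1 + j3974·0.001) = 1 + j3.974 → |·| ≈ 4.0979, ∠ ≈ 75.88°
pole (1 + j3974·1) = 1 + j3974 → |·| ≈ 3974, ∠ ≈ 89.99°
pole (1 + j3974·0.01) = 1 + j39.74 → |·| ≈ 39.753, ∠ ≈ 88.56°
|T| = 50 · 4.0979 / (3974 · 39.753) ≈ 0.001297
Gain = 20 log₁₀(0.001297) ≈ -57.74 dB
∠T = (75.88°) − (89.99° + 88.56°) = -102.67°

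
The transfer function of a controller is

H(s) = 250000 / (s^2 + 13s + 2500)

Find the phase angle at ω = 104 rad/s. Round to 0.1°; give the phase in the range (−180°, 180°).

-170.8°

At s = jω = j104:
quadratic: (j104)² + 13·j104 + 2500 = -8316 + j1352 → |·| ≈ 8425.2, ∠ ≈ 170.77°
∠H = 0.00° − 170.77° = -170.77°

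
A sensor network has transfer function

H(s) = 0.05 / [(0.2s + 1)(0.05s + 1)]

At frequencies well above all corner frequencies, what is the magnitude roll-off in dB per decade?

-40 dB/decade

Each pole contributes −20 dB/decade at high frequency; each zero contributes +20 dB/decade.
Net: 0 zero(s) − 2 pole(s) → -40 dB/decade.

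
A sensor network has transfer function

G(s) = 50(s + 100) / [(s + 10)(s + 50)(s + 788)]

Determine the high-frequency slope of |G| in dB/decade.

-40 dB/decade

Each pole contributes −20 dB/decade at high frequency; each zero contributes +20 dB/decade.
Net: 1 zero(s) − 3 pole(s) → -40 dB/decade.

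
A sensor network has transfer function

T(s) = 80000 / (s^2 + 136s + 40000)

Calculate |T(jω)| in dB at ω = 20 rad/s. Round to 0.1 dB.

At s = jω = j20:
quadratic: (j20)² + 136·j20 + 40000 = 39600 + j2720 → |·| ≈ 39693, ∠ ≈ 3.93°
|T| = 80000 / 39693 ≈ 2.0155
Gain = 20 log₁₀(2.0155) ≈ 6.09 dB

6.1 dB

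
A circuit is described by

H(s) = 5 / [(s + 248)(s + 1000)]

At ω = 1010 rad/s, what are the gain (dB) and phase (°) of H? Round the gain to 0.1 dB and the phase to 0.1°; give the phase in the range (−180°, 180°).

-109.4 dB, -121.5°

At s = jω = j1010:
pole (s+248): 248 + j1010 → |·| = √(248²+1010²) = √1081604 ≈ 1040, ∠ = arctan(1010/248) ≈ 76.20°
pole (s+1000): 1000 + j1010 → |·| = √(1000²+1010²) = √2020100 ≈ 1421.3, ∠ = arctan(1010/1000) ≈ 45.29°
|H| = 5 / 1.4782e+06 ≈ 3.3825e-06
Gain = 20 log₁₀(3.3825e-06) ≈ -109.42 dB
∠H = 0.00° − 121.49° = -121.49°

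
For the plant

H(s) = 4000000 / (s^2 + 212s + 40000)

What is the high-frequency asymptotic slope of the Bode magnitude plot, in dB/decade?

Each pole contributes −20 dB/decade at high frequency; each zero contributes +20 dB/decade.
Net: 0 zero(s) − 2 pole(s) → -40 dB/decade.

-40 dB/decade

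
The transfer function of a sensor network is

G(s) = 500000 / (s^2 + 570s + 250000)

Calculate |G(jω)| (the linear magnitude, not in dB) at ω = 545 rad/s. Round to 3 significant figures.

1.59

At s = jω = j545:
quadratic: (j545)² + 570·j545 + 250000 = -47025 + j310650 → |·| ≈ 3.1419e+05, ∠ ≈ 98.61°
|G| = 500000 / 3.1419e+05 ≈ 1.5914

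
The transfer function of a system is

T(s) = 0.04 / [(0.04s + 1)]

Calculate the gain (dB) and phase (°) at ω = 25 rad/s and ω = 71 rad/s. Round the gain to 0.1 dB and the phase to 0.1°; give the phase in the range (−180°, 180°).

At ω = 25 rad/s:
pole (1 + j25·0.04) = 1 + j1 → |·| ≈ 1.4142, ∠ ≈ 45.00°
|T| = 0.04 · 1 / (1.4142) ≈ 0.028285
Gain = 20 log₁₀(0.028285) ≈ -30.97 dB
∠T = (0°) − (45.00°) = -45.00°

At ω = 71 rad/s:
pole (1 + j71·0.04) = 1 + j2.84 → |·| ≈ 3.0109, ∠ ≈ 70.60°
|T| = 0.04 · 1 / (3.0109) ≈ 0.013285
Gain = 20 log₁₀(0.013285) ≈ -37.53 dB
∠T = (0°) − (70.60°) = -70.60°

ω = 25: -31.0 dB, -45.0°; ω = 71: -37.5 dB, -70.6°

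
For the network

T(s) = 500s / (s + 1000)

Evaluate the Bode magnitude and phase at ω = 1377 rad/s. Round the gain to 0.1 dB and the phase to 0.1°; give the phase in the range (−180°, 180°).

52.1 dB, 36.0°

At s = jω = j1377:
zero at origin: s = j1377 → |·| = 1377, ∠ = 90.00°
pole (s+1000): 1000 + j1377 → |·| = √(1000²+1377²) = √2896129 ≈ 1701.8, ∠ = arctan(1377/1000) ≈ 54.01°
|T| = 500 · 1377 / 1701.8 ≈ 404.57
Gain = 20 log₁₀(404.57) ≈ 52.14 dB
∠T = 90.00° − 54.01° = 35.99°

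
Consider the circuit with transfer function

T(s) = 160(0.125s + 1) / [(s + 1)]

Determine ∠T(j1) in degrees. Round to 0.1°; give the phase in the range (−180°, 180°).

-37.9°

At ω = 1 rad/s:
zero (1 + j1·0.125) = 1 + j0.125 → |·| ≈ 1.0078, ∠ ≈ 7.13°
pole (1 + j1·1) = 1 + j1 → |·| ≈ 1.4142, ∠ ≈ 45.00°
∠T = (7.13°) − (45.00°) = -37.87°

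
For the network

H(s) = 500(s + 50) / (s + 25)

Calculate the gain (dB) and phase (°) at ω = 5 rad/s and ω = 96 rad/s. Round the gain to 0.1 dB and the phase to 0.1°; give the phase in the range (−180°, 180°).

At s = jω = j5:
zero (s+50): 50 + j5 → |·| = √(50²+5²) = √2525 ≈ 50.249, ∠ = arctan(5/50) ≈ 5.71°
pole (s+25): 25 + j5 → |·| = √(25²+5²) = √650 ≈ 25.495, ∠ = arctan(5/25) ≈ 11.31°
|H| = 500 · 50.249 / 25.495 ≈ 985.47
Gain = 20 log₁₀(985.47) ≈ 59.87 dB
∠H = 5.71° − 11.31° = -5.60°

At s = jω = j96:
zero (s+50): 50 + j96 → |·| = √(50²+96²) = √11716 ≈ 108.24, ∠ = arctan(96/50) ≈ 62.49°
pole (s+25): 25 + j96 → |·| = √(25²+96²) = √9841 ≈ 99.202, ∠ = arctan(96/25) ≈ 75.40°
|H| = 500 · 108.24 / 99.202 ≈ 545.55
Gain = 20 log₁₀(545.55) ≈ 54.74 dB
∠H = 62.49° − 75.40° = -12.91°

ω = 5: 59.9 dB, -5.6°; ω = 96: 54.7 dB, -12.9°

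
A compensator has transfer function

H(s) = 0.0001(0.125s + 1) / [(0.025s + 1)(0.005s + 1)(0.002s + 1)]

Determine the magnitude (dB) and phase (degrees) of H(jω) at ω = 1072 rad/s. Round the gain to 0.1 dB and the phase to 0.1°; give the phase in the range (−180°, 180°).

-88.2 dB, -142.7°

At ω = 1072 rad/s:
zero (1 + j1072·0.125) = 1 + j134 → |·| ≈ 134, ∠ ≈ 89.57°
pole (1 + j1072·0.025) = 1 + j26.8 → |·| ≈ 26.819, ∠ ≈ 87.86°
pole (1 + j1072·0.005) = 1 + j5.36 → |·| ≈ 5.4525, ∠ ≈ 79.43°
pole (1 + j1072·0.002) = 1 + j2.144 → |·| ≈ 2.3657, ∠ ≈ 64.99°
|H| = 0.0001 · 134 / (26.819 · 5.4525 · 2.3657) ≈ 3.8735e-05
Gain = 20 log₁₀(3.8735e-05) ≈ -88.24 dB
∠H = (89.57°) − (87.86° + 79.43° + 64.99°) = -142.71°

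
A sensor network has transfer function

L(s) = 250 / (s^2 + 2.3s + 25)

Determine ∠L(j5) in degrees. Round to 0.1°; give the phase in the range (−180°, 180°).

At s = jω = j5:
quadratic: (j5)² + 2.3·j5 + 25 = 0 + j11.5 → |·| ≈ 11.5, ∠ ≈ 90.00°
∠L = 0.00° − 90.00° = -90.00°

-90.0°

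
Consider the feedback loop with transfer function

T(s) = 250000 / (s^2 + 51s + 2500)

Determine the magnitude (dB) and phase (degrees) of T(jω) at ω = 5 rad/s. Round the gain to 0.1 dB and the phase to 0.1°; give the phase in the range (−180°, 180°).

At s = jω = j5:
quadratic: (j5)² + 51·j5 + 2500 = 2475 + j255 → |·| ≈ 2488.1, ∠ ≈ 5.88°
|T| = 250000 / 2488.1 ≈ 100.48
Gain = 20 log₁₀(100.48) ≈ 40.04 dB
∠T = 0.00° − 5.88° = -5.88°

40.0 dB, -5.9°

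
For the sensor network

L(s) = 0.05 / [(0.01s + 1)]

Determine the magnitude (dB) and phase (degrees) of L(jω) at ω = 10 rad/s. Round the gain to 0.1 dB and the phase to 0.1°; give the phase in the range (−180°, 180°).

-26.1 dB, -5.7°

At ω = 10 rad/s:
pole (1 + j10·0.01) = 1 + j0.1 → |·| ≈ 1.005, ∠ ≈ 5.71°
|L| = 0.05 · 1 / (1.005) ≈ 0.049751
Gain = 20 log₁₀(0.049751) ≈ -26.06 dB
∠L = (0°) − (5.71°) = -5.71°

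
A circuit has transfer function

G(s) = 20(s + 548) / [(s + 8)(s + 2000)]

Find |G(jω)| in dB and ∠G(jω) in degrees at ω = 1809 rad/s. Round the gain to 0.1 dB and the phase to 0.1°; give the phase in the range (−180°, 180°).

At s = jω = j1809:
zero (s+548): 548 + j1809 → |·| = √(548²+1809²) = √3572785 ≈ 1890.2, ∠ = arctan(1809/548) ≈ 73.15°
pole (s+8): 8 + j1809 → |·| = √(8²+1809²) = √3272545 ≈ 1809, ∠ = arctan(1809/8) ≈ 89.75°
pole (s+2000): 2000 + j1809 → |·| = √(2000²+1809²) = √7272481 ≈ 2696.8, ∠ = arctan(1809/2000) ≈ 42.13°
|G| = 20 · 1890.2 / 4.8785e+06 ≈ 0.0077491
Gain = 20 log₁₀(0.0077491) ≈ -42.21 dB
∠G = 73.15° − 131.88° = -58.73°

-42.2 dB, -58.7°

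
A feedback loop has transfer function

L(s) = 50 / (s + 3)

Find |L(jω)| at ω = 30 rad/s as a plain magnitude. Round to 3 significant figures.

At s = jω = j30:
pole (s+3): 3 + j30 → |·| = √(3²+30²) = √909 ≈ 30.15, ∠ = arctan(30/3) ≈ 84.29°
|L| = 50 / 30.15 ≈ 1.6584

1.66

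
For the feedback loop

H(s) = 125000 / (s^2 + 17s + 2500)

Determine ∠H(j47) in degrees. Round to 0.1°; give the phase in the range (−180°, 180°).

At s = jω = j47:
quadratic: (j47)² + 17·j47 + 2500 = 291 + j799 → |·| ≈ 850.34, ∠ ≈ 69.99°
∠H = 0.00° − 69.99° = -69.99°

-70.0°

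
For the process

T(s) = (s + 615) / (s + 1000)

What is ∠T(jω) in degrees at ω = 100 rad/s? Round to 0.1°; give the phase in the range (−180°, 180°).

3.5°

At s = jω = j100:
zero (s+615): 615 + j100 → |·| = √(615²+100²) = √388225 ≈ 623.08, ∠ = arctan(100/615) ≈ 9.24°
pole (s+1000): 1000 + j100 → |·| = √(1000²+100²) = √1010000 ≈ 1005, ∠ = arctan(100/1000) ≈ 5.71°
∠T = 9.24° − 5.71° = 3.53°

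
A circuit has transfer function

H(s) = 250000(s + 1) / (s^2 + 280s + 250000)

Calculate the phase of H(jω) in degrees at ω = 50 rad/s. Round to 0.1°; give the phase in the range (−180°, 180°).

At s = jω = j50:
zero (s+1): 1 + j50 → |·| = √(1²+50²) = √2501 ≈ 50.01, ∠ = arctan(50/1) ≈ 88.85°
quadratic: (j50)² + 280·j50 + 250000 = 247500 + j14000 → |·| ≈ 2.479e+05, ∠ ≈ 3.24°
∠H = 88.85° − 3.24° = 85.61°

85.6°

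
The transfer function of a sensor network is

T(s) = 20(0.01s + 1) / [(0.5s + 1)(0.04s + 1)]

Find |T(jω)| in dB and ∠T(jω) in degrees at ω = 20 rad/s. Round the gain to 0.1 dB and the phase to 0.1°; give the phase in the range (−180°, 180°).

4.0 dB, -111.6°

At ω = 20 rad/s:
zero (1 + j20·0.01) = 1 + j0.2 → |·| ≈ 1.0198, ∠ ≈ 11.31°
pole (1 + j20·0.5) = 1 + j10 → |·| ≈ 10.05, ∠ ≈ 84.29°
pole (1 + j20·0.04) = 1 + j0.8 → |·| ≈ 1.2806, ∠ ≈ 38.66°
|T| = 20 · 1.0198 / (10.05 · 1.2806) ≈ 1.5848
Gain = 20 log₁₀(1.5848) ≈ 4.00 dB
∠T = (11.31°) − (84.29° + 38.66°) = -111.64°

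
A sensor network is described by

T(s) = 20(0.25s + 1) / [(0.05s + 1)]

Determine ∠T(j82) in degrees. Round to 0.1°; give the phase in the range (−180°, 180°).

At ω = 82 rad/s:
zero (1 + j82·0.25) = 1 + j20.5 → |·| ≈ 20.524, ∠ ≈ 87.21°
pole (1 + j82·0.05) = 1 + j4.1 → |·| ≈ 4.2202, ∠ ≈ 76.29°
∠T = (87.21°) − (76.29°) = 10.92°

10.9°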